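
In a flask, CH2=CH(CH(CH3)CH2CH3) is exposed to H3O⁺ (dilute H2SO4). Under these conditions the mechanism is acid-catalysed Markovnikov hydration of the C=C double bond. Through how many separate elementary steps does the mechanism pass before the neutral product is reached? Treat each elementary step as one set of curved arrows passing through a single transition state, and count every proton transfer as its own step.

4

Step 1: The π electrons of the C=C bond attack a proton of H3O⁺; Markovnikov addition places the new C–H on the less-substituted alkene carbon, so the positive charge ends up on the more-substituted carbon — a secondary carbocation. H2O is released.
Step 2: Carbocation rearrangement: a 1,2-hydride shift from the adjacent sec-butyl carbon converts the initially-formed secondary cation into the more stable tertiary cation.
Step 3: A lone pair on the oxygen of H2O attacks the carbocation, forming a C–O bond and an oxonium ion (a protonated alcohol).
Step 4: H2O removes a proton from the oxonium oxygen, regenerating H3O⁺ and giving the neutral alcohol.
Total: 4 elementary steps.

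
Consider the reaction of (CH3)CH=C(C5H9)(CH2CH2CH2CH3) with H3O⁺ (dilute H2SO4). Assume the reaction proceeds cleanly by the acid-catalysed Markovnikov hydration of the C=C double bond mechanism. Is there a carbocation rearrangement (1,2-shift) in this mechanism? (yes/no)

no

The first-formed carbocation is tertiary.
No single 1,2-shift to an adjacent carbon would produce a more-substituted cation than the one already present, so no rearrangement occurs.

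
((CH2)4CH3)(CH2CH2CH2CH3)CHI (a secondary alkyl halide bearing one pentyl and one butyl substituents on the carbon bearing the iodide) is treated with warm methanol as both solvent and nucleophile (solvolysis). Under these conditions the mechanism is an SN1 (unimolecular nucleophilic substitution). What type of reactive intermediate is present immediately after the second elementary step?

Step 1: Ionisation: the C–I σ-bond cleaves heterolytically; both bonding electrons depart with I⁻, leaving a secondary carbocation at the α-carbon.
Step 2: CH3OH donates an oxygen lone pair into the empty p orbital of the cation, giving a protonated ether (an oxonium ion).
After step 2 the species present is an oxonium ion.

oxonium ion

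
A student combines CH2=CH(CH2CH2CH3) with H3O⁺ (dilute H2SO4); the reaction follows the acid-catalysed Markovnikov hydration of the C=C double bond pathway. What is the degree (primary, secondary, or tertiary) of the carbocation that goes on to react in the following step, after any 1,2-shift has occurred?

Step 1: The π electrons of the C=C bond attack a proton of H3O⁺; Markovnikov addition places the new C–H on the less-substituted alkene carbon, so the positive charge ends up on the more-substituted carbon — a secondary carbocation. H2O is released.
No single 1,2-shift to an adjacent carbon would give a more-substituted cation, so no rearrangement occurs.

secondary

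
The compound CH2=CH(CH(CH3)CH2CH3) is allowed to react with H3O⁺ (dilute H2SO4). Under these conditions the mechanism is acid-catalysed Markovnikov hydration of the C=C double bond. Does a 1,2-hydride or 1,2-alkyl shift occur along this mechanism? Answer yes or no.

The first-formed carbocation is secondary.
The adjacent sec-butyl carbon already bears 2 other carbon substituents and has a hydrogen to migrate; after a 1,2-hydride shift from that carbon the positive charge sits on a tertiary centre.
Tertiary is more stable than secondary, so the shift occurs.

yes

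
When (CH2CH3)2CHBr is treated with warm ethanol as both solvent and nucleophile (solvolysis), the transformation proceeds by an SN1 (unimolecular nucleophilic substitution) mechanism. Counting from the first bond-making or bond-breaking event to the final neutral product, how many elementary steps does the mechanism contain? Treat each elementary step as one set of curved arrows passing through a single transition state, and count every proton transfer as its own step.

Step 1: Ionisation: the C–Br σ-bond cleaves heterolytically; both bonding electrons depart with Br⁻, leaving a secondary carbocation at the α-carbon.
(No 1,2-shift: no single shift to an adjacent carbon would give a more stable cation.)
Step 2: Nucleophilic capture: the oxygen of CH3CH2OH bonds to the cationic carbon, producing an oxonium-ion intermediate.
Step 3: A second solvent molecule removes the proton on oxygen, giving the neutral ether product.
Total: 3 elementary steps.

3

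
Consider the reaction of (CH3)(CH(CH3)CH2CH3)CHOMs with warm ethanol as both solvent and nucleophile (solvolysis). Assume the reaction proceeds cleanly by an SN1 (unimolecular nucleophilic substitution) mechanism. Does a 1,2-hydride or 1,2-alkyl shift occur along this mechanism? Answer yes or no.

The first-formed carbocation is secondary.
The adjacent sec-butyl carbon already bears 2 other carbon substituents and has a hydrogen to migrate; after a 1,2-hydride shift from that carbon the positive charge sits on a tertiary centre.
Tertiary is more stable than secondary, so the shift occurs.

yes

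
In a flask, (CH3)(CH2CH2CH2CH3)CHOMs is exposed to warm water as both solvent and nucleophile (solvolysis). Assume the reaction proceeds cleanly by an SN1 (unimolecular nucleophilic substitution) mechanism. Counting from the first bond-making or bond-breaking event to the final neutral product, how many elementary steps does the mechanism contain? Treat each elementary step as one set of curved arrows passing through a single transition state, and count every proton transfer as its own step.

Step 1: Unassisted departure of MsO⁻ (taking the C–O bonding pair) generates a secondary carbocation.
(No 1,2-shift: no single shift to an adjacent carbon would give a more stable cation.)
Step 2: H2O donates an oxygen lone pair into the empty p orbital of the cation, giving a protonated alcohol (an oxonium ion).
Step 3: A second solvent molecule removes the proton on oxygen, giving the neutral alcohol product.
Total: 3 elementary steps.

3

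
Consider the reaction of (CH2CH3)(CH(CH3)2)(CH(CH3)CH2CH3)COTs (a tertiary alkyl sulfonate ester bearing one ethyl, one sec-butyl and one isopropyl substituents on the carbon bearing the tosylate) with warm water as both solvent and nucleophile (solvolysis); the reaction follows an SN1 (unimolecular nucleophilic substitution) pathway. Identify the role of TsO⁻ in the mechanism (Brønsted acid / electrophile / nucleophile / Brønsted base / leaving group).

Step 1: Ionisation: the C–O σ-bond cleaves heterolytically; both bonding electrons depart with TsO⁻, leaving a tertiary carbocation at the α-carbon.
TsO⁻ departs with both electrons of the breaking σ-bond — that is the definition of a leaving group.

leaving group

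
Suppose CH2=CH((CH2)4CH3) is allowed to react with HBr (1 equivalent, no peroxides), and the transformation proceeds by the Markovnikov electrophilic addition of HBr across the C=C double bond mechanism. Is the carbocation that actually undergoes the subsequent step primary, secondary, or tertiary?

secondary

Step 1: The π electrons of the C=C bond attack a proton of HBr; Markovnikov addition places the new C–H on the less-substituted alkene carbon, so the positive charge ends up on the more-substituted carbon — a secondary carbocation. The H–Br bond breaks heterolytically, releasing Br⁻.
No single 1,2-shift to an adjacent carbon would give a more-substituted cation, so no rearrangement occurs.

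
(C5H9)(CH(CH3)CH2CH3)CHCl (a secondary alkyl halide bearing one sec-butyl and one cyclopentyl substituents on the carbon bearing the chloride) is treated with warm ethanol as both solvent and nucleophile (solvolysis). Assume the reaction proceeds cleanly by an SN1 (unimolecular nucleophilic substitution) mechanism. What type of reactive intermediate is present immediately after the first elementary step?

secondary carbocation

Step 1: Unassisted departure of Cl⁻ (taking the C–Cl bonding pair) generates a secondary carbocation.
After step 1 the species present is a secondary carbocation.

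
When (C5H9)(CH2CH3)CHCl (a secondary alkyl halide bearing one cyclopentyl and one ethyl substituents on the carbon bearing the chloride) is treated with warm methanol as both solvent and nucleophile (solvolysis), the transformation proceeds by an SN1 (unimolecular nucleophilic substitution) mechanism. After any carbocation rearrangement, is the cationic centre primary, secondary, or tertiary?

Step 1: Rate-determining heterolysis of the C–Cl bond gives Cl⁻ and a secondary carbocation.
Step 2: Carbocation rearrangement: a 1,2-hydride shift from the adjacent cyclopentyl carbon converts the initially-formed secondary cation into the more stable tertiary cation.
The cation rearranges from secondary to tertiary via a 1,2-hydride shift from the adjacent cyclopentyl carbon; the tertiary cation is what reacts next.

tertiary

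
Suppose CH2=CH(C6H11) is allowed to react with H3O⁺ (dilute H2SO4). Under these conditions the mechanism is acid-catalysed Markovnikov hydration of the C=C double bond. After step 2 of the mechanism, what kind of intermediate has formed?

tertiary carbocation

Step 1: Electrophilic addition begins with the π(C=C) electrons forming a bond to the proton of H3O⁺. Following Markovnikov's rule, the resulting cation is secondary. H2O is released.
Step 2: Carbocation rearrangement: a 1,2-hydride shift from the adjacent cyclohexyl carbon converts the initially-formed secondary cation into the more stable tertiary cation.
After step 2 the species present is a tertiary carbocation.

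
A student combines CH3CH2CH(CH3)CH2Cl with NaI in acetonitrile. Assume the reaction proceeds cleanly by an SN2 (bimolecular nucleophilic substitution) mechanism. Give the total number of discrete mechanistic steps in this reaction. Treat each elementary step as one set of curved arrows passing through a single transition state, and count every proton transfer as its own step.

Step 1: I⁻ attacks the back face of the α-carbon while Cl⁻ departs with the C–Cl bonding pair — a single concerted displacement through a pentacoordinate transition state.
Total: 1 elementary step.

1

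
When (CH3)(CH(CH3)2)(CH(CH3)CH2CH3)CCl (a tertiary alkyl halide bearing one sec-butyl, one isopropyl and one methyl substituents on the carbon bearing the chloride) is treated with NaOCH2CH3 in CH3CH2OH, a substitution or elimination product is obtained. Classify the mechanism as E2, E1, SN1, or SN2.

Conditions: a strong base with a tertiary substrate bearing a β-hydrogen.
These conditions are the textbook signature of the E2 pathway.
A strong (often hindered) base removes a β-H in concert with loss of the leaving group — bimolecular elimination.

E2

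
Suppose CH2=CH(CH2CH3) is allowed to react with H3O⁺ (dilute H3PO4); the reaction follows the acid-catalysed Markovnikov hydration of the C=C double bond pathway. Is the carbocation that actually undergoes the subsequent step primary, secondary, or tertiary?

secondary

Step 1: Protonation of the alkene by H3O⁺: the π bond acts as the nucleophile and picks up H⁺, giving the more stable (Markovnikov) secondary carbocation. H2O is released.
No single 1,2-shift to an adjacent carbon would give a more-substituted cation, so no rearrangement occurs.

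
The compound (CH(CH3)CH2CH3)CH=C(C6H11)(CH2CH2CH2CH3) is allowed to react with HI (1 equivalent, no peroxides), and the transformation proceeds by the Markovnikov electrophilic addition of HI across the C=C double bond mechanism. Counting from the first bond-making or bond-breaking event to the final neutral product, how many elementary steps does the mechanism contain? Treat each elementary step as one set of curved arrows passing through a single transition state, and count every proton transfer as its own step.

Step 1: Protonation of the alkene by HI: the π bond acts as the nucleophile and picks up H⁺, giving the more stable (Markovnikov) tertiary carbocation. The H–I bond breaks heterolytically, releasing I⁻.
(No 1,2-shift: no single shift to an adjacent carbon would give a more stable cation.)
Step 2: I⁻ captures the cation: a lone pair on I⁻ fills the empty p orbital, producing the alkyl halide product.
Total: 2 elementary steps.

2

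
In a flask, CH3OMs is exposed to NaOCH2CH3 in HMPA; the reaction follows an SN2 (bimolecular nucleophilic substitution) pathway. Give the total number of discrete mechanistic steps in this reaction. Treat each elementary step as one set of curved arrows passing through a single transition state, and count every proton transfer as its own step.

Step 1: Backside attack by CH3CH2O⁻ on the carbon bearing the mesylate: the new C–O bond forms as the C–O bond breaks, with Walden inversion at carbon.
Total: 1 elementary step.

1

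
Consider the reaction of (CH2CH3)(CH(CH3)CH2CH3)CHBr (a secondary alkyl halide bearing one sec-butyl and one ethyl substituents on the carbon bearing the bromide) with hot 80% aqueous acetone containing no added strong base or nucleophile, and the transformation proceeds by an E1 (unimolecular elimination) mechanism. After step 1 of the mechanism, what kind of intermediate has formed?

Step 1: Rate-determining heterolysis of the C–Br bond gives Br⁻ and a secondary carbocation.
After step 1 the species present is a secondary carbocation.

secondary carbocation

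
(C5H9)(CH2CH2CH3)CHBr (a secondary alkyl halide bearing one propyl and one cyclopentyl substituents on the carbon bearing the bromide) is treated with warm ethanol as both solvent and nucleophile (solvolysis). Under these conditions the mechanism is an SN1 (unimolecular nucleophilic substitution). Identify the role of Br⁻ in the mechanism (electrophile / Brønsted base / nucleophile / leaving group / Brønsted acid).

Step 1: The C–Br bond breaks with both electrons going to the bromide; Br⁻ leaves and a secondary carbocation remains.
Br⁻ departs with both electrons of the breaking σ-bond — that is the definition of a leaving group.

leaving group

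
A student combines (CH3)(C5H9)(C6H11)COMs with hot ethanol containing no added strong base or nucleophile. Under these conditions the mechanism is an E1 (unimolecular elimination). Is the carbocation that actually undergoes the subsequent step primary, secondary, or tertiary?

tertiary

Step 1: Ionisation: the C–O σ-bond cleaves heterolytically; both bonding electrons depart with MsO⁻, leaving a tertiary carbocation at the α-carbon.
No single 1,2-shift to an adjacent carbon would give a more-substituted cation, so no rearrangement occurs.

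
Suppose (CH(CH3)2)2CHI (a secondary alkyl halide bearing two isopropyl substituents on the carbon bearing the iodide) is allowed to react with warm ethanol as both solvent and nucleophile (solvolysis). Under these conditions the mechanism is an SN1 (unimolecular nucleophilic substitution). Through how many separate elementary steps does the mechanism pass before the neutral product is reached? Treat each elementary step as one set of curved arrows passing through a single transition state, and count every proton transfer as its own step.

Step 1: The C–I bond breaks with both electrons going to the iodide; I⁻ leaves and a secondary carbocation remains.
Step 2: Carbocation rearrangement: a 1,2-hydride shift from the adjacent isopropyl carbon converts the initially-formed secondary cation into the more stable tertiary cation.
Step 3: Nucleophilic capture: the oxygen of CH3CH2OH bonds to the cationic carbon, producing an oxonium-ion intermediate.
Step 4: A second solvent molecule removes the proton on oxygen, giving the neutral ether product.
Total: 4 elementary steps.

4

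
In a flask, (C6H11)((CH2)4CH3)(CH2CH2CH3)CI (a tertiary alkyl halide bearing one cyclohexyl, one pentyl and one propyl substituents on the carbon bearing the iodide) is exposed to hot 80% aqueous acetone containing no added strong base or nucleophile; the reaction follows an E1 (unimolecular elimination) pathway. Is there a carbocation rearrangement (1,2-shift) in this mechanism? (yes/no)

The first-formed carbocation is tertiary.
No single 1,2-shift to an adjacent carbon would produce a more-substituted cation than the one already present, so no rearrangement occurs.

no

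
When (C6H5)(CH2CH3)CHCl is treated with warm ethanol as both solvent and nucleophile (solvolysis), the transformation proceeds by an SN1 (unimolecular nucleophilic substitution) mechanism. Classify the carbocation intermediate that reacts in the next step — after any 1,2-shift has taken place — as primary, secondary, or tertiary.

Step 1: Rate-determining heterolysis of the C–Cl bond gives Cl⁻ and a secondary carbocation.
No single 1,2-shift to an adjacent carbon would give a more-substituted cation, so no rearrangement occurs.

secondary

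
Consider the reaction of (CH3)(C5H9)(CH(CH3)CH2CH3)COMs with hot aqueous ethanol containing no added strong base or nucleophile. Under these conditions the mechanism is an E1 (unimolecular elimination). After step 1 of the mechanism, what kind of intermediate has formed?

tertiary carbocation

Step 1: Rate-determining heterolysis of the C–O bond gives MsO⁻ and a tertiary carbocation.
After step 1 the species present is a tertiary carbocation.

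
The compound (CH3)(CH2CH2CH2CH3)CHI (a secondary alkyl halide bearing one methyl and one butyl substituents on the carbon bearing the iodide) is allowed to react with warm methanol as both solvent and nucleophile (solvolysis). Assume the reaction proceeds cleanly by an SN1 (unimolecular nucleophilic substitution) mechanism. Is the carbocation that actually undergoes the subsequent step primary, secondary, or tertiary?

Step 1: Unassisted departure of I⁻ (taking the C–I bonding pair) generates a secondary carbocation.
No single 1,2-shift to an adjacent carbon would give a more-substituted cation, so no rearrangement occurs.

secondary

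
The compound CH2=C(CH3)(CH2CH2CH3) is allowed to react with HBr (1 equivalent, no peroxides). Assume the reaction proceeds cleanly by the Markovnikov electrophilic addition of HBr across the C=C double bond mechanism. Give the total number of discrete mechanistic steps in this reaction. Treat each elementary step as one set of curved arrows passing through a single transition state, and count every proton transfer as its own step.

Step 1: Protonation of the alkene by HBr: the π bond acts as the nucleophile and picks up H⁺, giving the more stable (Markovnikov) tertiary carbocation. The H–Br bond breaks heterolytically, releasing Br⁻.
(No 1,2-shift: no single shift to an adjacent carbon would give a more stable cation.)
Step 2: The Br⁻ anion donates a lone pair to the carbocation, forming the new C–Br σ-bond and giving the neutral alkyl halide.
Total: 2 elementary steps.

2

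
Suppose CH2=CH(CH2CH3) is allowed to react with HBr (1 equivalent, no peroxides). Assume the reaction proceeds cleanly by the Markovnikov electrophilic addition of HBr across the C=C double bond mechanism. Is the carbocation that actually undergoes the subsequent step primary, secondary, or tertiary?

Step 1: Protonation of the alkene by HBr: the π bond acts as the nucleophile and picks up H⁺, giving the more stable (Markovnikov) secondary carbocation. The H–Br bond breaks heterolytically, releasing Br⁻.
No single 1,2-shift to an adjacent carbon would give a more-substituted cation, so no rearrangement occurs.

secondary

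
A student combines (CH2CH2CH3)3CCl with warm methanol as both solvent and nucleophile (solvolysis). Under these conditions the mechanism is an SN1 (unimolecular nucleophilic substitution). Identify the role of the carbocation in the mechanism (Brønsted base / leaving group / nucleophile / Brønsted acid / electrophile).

Step 2: Nucleophilic capture: the oxygen of CH3OH bonds to the cationic carbon, producing an oxonium-ion intermediate.
The carbocation accepts an electron pair into an empty or π* orbital — it is the electrophile.

electrophile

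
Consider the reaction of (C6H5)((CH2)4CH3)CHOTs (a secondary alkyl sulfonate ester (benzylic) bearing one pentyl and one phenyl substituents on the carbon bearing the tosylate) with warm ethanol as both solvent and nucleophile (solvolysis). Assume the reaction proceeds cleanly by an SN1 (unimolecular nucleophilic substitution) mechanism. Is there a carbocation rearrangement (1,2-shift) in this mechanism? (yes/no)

no

The first-formed carbocation is secondary.
No single 1,2-shift to an adjacent carbon would produce a more-substituted cation than the one already present, so no rearrangement occurs.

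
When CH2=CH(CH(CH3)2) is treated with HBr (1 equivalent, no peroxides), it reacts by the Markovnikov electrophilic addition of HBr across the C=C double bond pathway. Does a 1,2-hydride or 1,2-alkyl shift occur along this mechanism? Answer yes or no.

The first-formed carbocation is secondary.
The adjacent isopropyl carbon already bears 2 other carbon substituents and has a hydrogen to migrate; after a 1,2-hydride shift from that carbon the positive charge sits on a tertiary centre.
Tertiary is more stable than secondary, so the shift occurs.

yes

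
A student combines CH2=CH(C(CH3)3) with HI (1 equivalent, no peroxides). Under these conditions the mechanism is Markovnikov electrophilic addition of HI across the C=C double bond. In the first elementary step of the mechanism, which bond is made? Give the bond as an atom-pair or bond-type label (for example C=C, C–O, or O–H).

Step 1: The π electrons of the C=C bond attack a proton of HI; Markovnikov addition places the new C–H on the less-substituted alkene carbon, so the positive charge ends up on the more-substituted carbon — a secondary carbocation. The H–I bond breaks heterolytically, releasing I⁻.
The bond formed in this step is the C–H bond.

C–H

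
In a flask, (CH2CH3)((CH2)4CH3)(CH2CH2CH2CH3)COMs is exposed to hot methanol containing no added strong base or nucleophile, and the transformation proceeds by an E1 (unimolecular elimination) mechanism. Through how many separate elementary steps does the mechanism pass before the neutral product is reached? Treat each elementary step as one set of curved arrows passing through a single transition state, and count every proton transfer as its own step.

Step 1: The C–O bond breaks with both electrons going to the mesylate; MsO⁻ leaves and a tertiary carbocation remains.
(No 1,2-shift: no single shift to an adjacent carbon would give a more stable cation.)
Step 2: Loss of a β-proton to a methanol molecule of the solvent: the C–H bonding pair collapses toward the cationic carbon to form the C=C π bond, yielding the alkene.
Total: 2 elementary steps.

2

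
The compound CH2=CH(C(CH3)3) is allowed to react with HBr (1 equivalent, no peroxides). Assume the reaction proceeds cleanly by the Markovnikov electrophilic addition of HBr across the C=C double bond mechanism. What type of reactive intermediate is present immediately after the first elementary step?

Step 1: Electrophilic addition begins with the π(C=C) electrons forming a bond to the proton of HBr. Following Markovnikov's rule, the resulting cation is secondary. The H–Br bond breaks heterolytically, releasing Br⁻.
After step 1 the species present is a secondary carbocation.

secondary carbocation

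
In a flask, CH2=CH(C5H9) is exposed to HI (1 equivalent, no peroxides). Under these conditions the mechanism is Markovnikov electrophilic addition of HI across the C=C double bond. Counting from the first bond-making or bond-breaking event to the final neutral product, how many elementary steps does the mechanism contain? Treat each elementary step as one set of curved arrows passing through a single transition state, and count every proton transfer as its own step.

3

Step 1: Protonation of the alkene by HI: the π bond acts as the nucleophile and picks up H⁺, giving the more stable (Markovnikov) secondary carbocation. The H–I bond breaks heterolytically, releasing I⁻.
Step 2: Carbocation rearrangement: a 1,2-hydride shift from the adjacent cyclopentyl carbon converts the initially-formed secondary cation into the more stable tertiary cation.
Step 3: The I⁻ anion donates a lone pair to the carbocation, forming the new C–I σ-bond and giving the neutral alkyl halide.
Total: 3 elementary steps.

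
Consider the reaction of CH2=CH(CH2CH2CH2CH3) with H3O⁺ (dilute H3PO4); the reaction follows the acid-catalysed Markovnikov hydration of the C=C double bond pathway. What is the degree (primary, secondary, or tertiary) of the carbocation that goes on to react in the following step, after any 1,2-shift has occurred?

secondary

Step 1: Protonation of the alkene by H3O⁺: the π bond acts as the nucleophile and picks up H⁺, giving the more stable (Markovnikov) secondary carbocation. H2O is released.
No single 1,2-shift to an adjacent carbon would give a more-substituted cation, so no rearrangement occurs.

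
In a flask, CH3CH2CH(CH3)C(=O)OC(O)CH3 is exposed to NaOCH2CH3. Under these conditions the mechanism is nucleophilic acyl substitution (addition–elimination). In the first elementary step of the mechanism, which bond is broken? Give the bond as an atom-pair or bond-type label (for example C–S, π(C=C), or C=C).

π(C=O)

Step 1: Nucleophilic addition of CH3CH2O⁻ to the acyl carbon breaks the π(C=O) bond and yields a tetrahedral, anionic intermediate.
The bond broken in this step is the π(C=O) bond.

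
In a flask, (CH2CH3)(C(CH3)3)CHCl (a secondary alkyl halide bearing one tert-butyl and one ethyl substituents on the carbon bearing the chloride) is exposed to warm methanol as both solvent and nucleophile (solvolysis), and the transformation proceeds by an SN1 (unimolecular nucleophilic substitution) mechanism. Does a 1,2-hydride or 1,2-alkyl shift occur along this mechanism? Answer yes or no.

yes

The first-formed carbocation is secondary.
The adjacent tert-butyl carbon has no hydrogen but bears methyl groups; migration of one methyl with its bonding pair (a 1,2-methyl shift) places the charge on a tertiary centre.
Tertiary is more stable than secondary, so the shift occurs.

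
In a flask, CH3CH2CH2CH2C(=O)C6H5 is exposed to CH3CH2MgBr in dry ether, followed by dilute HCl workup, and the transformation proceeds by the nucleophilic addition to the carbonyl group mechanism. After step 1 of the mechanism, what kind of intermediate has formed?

tetrahedral alkoxide intermediate

Step 1: the carbanion-like carbon of CH3CH2MgBr attacks the sp² carbonyl carbon; the C=O π bond breaks and the electrons end up as a lone pair on the alkoxide oxygen of the tetrahedral intermediate.
After step 1 the species present is a tetrahedral alkoxide intermediate.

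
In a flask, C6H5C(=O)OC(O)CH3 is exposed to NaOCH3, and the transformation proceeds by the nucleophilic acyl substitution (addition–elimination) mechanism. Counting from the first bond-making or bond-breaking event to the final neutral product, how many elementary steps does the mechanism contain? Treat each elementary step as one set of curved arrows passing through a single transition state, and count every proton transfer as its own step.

2

Step 1: A lone pair on the O of CH3O⁻ attacks the electrophilic acyl carbon; the π(C=O) electrons move onto oxygen, giving a tetrahedral intermediate.
Step 2: Collapse of the tetrahedral intermediate: the alkoxide oxygen pushes its lone pair back to re-form C=O while CH3CO2⁻ leaves.
Total: 2 elementary steps.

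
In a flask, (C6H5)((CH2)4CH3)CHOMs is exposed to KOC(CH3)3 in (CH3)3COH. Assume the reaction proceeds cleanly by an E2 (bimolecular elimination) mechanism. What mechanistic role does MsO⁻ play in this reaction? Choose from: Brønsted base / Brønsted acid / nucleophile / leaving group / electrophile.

leaving group

Step 1: The strong base (CH3)3CO⁻ removes a β-hydrogen; in the same concerted event the electrons of the breaking C–H bond form the new π(C=C) bond and the C–O σ-bond breaks, expelling MsO⁻. Anti-periplanar geometry; one transition state.
MsO⁻ departs with both electrons of the breaking σ-bond — that is the definition of a leaving group.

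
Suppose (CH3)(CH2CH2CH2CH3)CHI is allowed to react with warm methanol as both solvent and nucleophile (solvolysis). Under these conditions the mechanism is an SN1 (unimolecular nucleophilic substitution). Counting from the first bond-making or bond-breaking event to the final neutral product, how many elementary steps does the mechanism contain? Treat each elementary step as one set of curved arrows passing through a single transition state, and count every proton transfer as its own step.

3

Step 1: The C–I bond breaks with both electrons going to the iodide; I⁻ leaves and a secondary carbocation remains.
(No 1,2-shift: no single shift to an adjacent carbon would give a more stable cation.)
Step 2: A lone pair on the oxygen of CH3OH attacks the carbocation, forming a new C–O σ-bond and an oxonium ion.
Step 3: A second solvent molecule removes the proton on oxygen, giving the neutral ether product.
Total: 3 elementary steps.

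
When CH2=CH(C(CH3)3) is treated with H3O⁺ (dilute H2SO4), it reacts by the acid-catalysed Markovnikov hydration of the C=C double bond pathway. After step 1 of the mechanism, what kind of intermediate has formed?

secondary carbocation

Step 1: The π electrons of the C=C bond attack a proton of H3O⁺; Markovnikov addition places the new C–H on the less-substituted alkene carbon, so the positive charge ends up on the more-substituted carbon — a secondary carbocation. H2O is released.
After step 1 the species present is a secondary carbocation.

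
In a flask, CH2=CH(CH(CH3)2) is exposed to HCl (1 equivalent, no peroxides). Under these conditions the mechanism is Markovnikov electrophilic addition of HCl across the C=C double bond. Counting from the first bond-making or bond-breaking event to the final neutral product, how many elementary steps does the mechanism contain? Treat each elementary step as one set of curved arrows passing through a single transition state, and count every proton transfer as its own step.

3

Step 1: The π electrons of the C=C bond attack a proton of HCl; Markovnikov addition places the new C–H on the less-substituted alkene carbon, so the positive charge ends up on the more-substituted carbon — a secondary carbocation. The H–Cl bond breaks heterolytically, releasing Cl⁻.
Step 2: A 1,2-hydride shift from the adjacent isopropyl carbon moves the positive charge from the secondary centre to an adjacent carbon, generating a more stable tertiary carbocation.
Step 3: Nucleophilic attack by Cl⁻ on the carbocation completes the addition, giving R–Cl.
Total: 3 elementary steps.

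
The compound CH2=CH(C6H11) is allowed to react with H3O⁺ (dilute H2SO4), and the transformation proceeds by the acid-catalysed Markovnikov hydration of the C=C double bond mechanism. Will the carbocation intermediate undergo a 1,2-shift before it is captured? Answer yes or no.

yes

The first-formed carbocation is secondary.
The adjacent cyclohexyl carbon already bears 2 other carbon substituents and has a hydrogen to migrate; after a 1,2-hydride shift from that carbon the positive charge sits on a tertiary centre.
Tertiary is more stable than secondary, so the shift occurs.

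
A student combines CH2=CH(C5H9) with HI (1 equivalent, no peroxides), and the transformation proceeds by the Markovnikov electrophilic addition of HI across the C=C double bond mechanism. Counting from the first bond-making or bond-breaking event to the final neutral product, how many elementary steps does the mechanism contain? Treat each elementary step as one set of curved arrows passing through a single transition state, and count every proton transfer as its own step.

Step 1: Electrophilic addition begins with the π(C=C) electrons forming a bond to the proton of HI. Following Markovnikov's rule, the resulting cation is secondary. The H–I bond breaks heterolytically, releasing I⁻.
Step 2: A 1,2-hydride shift from the adjacent cyclopentyl carbon moves the positive charge from the secondary centre to an adjacent carbon, generating a more stable tertiary carbocation.
Step 3: The I⁻ anion donates a lone pair to the carbocation, forming the new C–I σ-bond and giving the neutral alkyl halide.
Total: 3 elementary steps.

3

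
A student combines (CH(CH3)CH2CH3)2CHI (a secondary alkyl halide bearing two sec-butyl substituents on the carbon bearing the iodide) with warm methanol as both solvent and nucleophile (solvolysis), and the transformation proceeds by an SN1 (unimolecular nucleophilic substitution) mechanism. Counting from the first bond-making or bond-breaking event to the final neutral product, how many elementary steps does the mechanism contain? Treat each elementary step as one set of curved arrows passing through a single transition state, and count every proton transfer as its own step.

Step 1: Unassisted departure of I⁻ (taking the C–I bonding pair) generates a secondary carbocation.
Step 2: Carbocation rearrangement: a 1,2-hydride shift from the adjacent sec-butyl carbon converts the initially-formed secondary cation into the more stable tertiary cation.
Step 3: Nucleophilic capture: the oxygen of CH3OH bonds to the cationic carbon, producing an oxonium-ion intermediate.
Step 4: Deprotonation of the oxonium oxygen by solvent methanol yields the neutral ether.
Total: 4 elementary steps.

4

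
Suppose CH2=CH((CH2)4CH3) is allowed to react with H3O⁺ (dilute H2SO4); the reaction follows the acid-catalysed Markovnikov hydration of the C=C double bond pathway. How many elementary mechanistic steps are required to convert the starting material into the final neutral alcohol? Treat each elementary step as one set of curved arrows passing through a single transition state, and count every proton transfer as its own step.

3

Step 1: The π electrons of the C=C bond attack a proton of H3O⁺; Markovnikov addition places the new C–H on the less-substituted alkene carbon, so the positive charge ends up on the more-substituted carbon — a secondary carbocation. H2O is released.
(No 1,2-shift: no single shift to an adjacent carbon would give a more stable cation.)
Step 2: Nucleophilic capture of the cation by H2O produces the protonated alcohol (an oxonium ion).
Step 3: Deprotonation of the oxonium ion by a water molecule delivers the neutral alcohol and regenerates the acid catalyst.
Total: 3 elementary steps.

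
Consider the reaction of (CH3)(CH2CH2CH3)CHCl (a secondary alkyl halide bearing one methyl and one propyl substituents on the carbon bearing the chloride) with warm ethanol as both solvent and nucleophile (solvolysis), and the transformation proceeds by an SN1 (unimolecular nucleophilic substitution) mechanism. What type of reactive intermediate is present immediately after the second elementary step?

oxonium ion

Step 1: The C–Cl bond breaks with both electrons going to the chloride; Cl⁻ leaves and a secondary carbocation remains.
Step 2: A lone pair on the oxygen of CH3CH2OH attacks the carbocation, forming a new C–O σ-bond and an oxonium ion.
After step 2 the species present is an oxonium ion.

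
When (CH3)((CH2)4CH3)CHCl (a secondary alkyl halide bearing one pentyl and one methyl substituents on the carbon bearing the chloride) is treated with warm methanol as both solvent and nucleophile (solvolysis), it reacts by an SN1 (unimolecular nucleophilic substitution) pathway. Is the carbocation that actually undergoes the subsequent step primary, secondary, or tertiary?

secondary

Step 1: Ionisation: the C–Cl σ-bond cleaves heterolytically; both bonding electrons depart with Cl⁻, leaving a secondary carbocation at the α-carbon.
No single 1,2-shift to an adjacent carbon would give a more-substituted cation, so no rearrangement occurs.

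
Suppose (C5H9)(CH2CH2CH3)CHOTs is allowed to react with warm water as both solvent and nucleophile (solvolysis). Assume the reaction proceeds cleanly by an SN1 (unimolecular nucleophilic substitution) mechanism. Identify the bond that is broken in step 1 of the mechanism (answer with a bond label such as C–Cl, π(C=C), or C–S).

C–O

Step 1: The C–O bond breaks with both electrons going to the tosylate; TsO⁻ leaves and a secondary carbocation remains.
The bond broken in this step is the C–O bond.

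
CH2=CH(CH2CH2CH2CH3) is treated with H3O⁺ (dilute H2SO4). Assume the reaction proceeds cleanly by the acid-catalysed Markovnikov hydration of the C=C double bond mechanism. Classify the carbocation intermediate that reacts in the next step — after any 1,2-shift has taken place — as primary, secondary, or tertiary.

secondary

Step 1: Electrophilic addition begins with the π(C=C) electrons forming a bond to the proton of H3O⁺. Following Markovnikov's rule, the resulting cation is secondary. H2O is released.
No single 1,2-shift to an adjacent carbon would give a more-substituted cation, so no rearrangement occurs.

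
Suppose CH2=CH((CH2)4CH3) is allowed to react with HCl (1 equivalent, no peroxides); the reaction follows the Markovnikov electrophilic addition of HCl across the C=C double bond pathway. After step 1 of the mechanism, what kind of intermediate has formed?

secondary carbocation

Step 1: The π electrons of the C=C bond attack a proton of HCl; Markovnikov addition places the new C–H on the less-substituted alkene carbon, so the positive charge ends up on the more-substituted carbon — a secondary carbocation. The H–Cl bond breaks heterolytically, releasing Cl⁻.
After step 1 the species present is a secondary carbocation.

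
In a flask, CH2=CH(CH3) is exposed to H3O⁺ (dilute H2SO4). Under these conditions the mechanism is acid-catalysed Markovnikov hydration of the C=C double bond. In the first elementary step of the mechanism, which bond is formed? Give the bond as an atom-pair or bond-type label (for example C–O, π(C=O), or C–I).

Step 1: Protonation of the alkene by H3O⁺: the π bond acts as the nucleophile and picks up H⁺, giving the more stable (Markovnikov) secondary carbocation. H2O is released.
The bond formed in this step is the C–H bond.

C–H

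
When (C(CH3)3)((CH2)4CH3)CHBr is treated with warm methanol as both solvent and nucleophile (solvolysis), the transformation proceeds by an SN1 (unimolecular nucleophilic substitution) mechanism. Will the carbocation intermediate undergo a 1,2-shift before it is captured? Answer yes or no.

yes

The first-formed carbocation is secondary.
The adjacent tert-butyl carbon has no hydrogen but bears methyl groups; migration of one methyl with its bonding pair (a 1,2-methyl shift) places the charge on a tertiary centre.
Tertiary is more stable than secondary, so the shift occurs.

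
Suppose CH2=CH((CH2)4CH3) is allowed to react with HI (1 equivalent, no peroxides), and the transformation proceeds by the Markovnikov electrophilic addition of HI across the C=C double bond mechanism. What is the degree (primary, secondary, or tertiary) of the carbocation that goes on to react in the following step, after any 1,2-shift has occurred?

Step 1: Protonation of the alkene by HI: the π bond acts as the nucleophile and picks up H⁺, giving the more stable (Markovnikov) secondary carbocation. The H–I bond breaks heterolytically, releasing I⁻.
No single 1,2-shift to an adjacent carbon would give a more-substituted cation, so no rearrangement occurs.

secondary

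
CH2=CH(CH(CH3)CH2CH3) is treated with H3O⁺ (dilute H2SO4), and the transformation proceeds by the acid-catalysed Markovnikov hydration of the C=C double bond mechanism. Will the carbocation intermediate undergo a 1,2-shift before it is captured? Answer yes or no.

The first-formed carbocation is secondary.
The adjacent sec-butyl carbon already bears 2 other carbon substituents and has a hydrogen to migrate; after a 1,2-hydride shift from that carbon the positive charge sits on a tertiary centre.
Tertiary is more stable than secondary, so the shift occurs.

yes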